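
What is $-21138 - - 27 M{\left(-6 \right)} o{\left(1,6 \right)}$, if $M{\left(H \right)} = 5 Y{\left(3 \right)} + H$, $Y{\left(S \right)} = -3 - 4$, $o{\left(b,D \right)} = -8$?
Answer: $-12282$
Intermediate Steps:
$Y{\left(S \right)} = -7$ ($Y{\left(S \right)} = -3 - 4 = -7$)
$M{\left(H \right)} = -35 + H$ ($M{\left(H \right)} = 5 \left(-7\right) + H = -35 + H$)
$-21138 - - 27 M{\left(-6 \right)} o{\left(1,6 \right)} = -21138 - - 27 \left(-35 - 6\right) \left(-8\right) = -21138 - \left(-27\right) \left(-41\right) \left(-8\right) = -21138 - 1107 \left(-8\right) = -21138 - -8856 = -21138 + 8856 = -12282$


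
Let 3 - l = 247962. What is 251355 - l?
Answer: 499314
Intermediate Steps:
l = -247959 (l = 3 - 1*247962 = 3 - 247962 = -247959)
251355 - l = 251355 - 1*(-247959) = 251355 + 247959 = 499314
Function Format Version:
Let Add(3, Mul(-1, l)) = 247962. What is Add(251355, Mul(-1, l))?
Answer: 499314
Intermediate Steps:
l = -247959 (l = Add(3, Mul(-1, 247962)) = Add(3, -247962) = -247959)
Add(251355, Mul(-1, l)) = Add(251355, Mul(-1, -247959)) = Add(251355, 247959) = 499314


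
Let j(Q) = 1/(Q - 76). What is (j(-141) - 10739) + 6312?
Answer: -960660/217 ≈ -4427.0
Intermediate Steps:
j(Q) = 1/(-76 + Q)
(j(-141) - 10739) + 6312 = (1/(-76 - 141) - 10739) + 6312 = (1/(-217) - 10739) + 6312 = (-1/217 - 10739) + 6312 = -2330364/217 + 6312 = -960660/217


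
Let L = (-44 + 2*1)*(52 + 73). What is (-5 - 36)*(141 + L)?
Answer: 209469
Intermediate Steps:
L = -5250 (L = (-44 + 2)*125 = -42*125 = -5250)
(-5 - 36)*(141 + L) = (-5 - 36)*(141 - 5250) = -41*(-5109) = 209469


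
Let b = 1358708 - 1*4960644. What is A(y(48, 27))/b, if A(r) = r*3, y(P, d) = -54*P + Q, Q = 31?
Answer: 591/277072 ≈ 0.0021330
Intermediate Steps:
b = -3601936 (b = 1358708 - 4960644 = -3601936)
y(P, d) = 31 - 54*P (y(P, d) = -54*P + 31 = 31 - 54*P)
A(r) = 3*r
A(y(48, 27))/b = (3*(31 - 54*48))/(-3601936) = (3*(31 - 2592))*(-1/3601936) = (3*(-2561))*(-1/3601936) = -7683*(-1/3601936) = 591/277072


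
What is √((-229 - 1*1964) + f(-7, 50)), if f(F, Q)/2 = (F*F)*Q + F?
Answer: √2693 ≈ 51.894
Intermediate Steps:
f(F, Q) = 2*F + 2*Q*F² (f(F, Q) = 2*((F*F)*Q + F) = 2*(F²*Q + F) = 2*(Q*F² + F) = 2*(F + Q*F²) = 2*F + 2*Q*F²)
√((-229 - 1*1964) + f(-7, 50)) = √((-229 - 1*1964) + 2*(-7)*(1 - 7*50)) = √((-229 - 1964) + 2*(-7)*(1 - 350)) = √(-2193 + 2*(-7)*(-349)) = √(-2193 + 4886) = √2693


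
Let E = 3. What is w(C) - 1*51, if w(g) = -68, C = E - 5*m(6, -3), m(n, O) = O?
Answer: -119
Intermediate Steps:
C = 18 (C = 3 - 5*(-3) = 3 + 15 = 18)
w(C) - 1*51 = -68 - 1*51 = -68 - 51 = -119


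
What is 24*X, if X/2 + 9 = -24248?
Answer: -1164336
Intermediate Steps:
X = -48514 (X = -18 + 2*(-24248) = -18 - 48496 = -48514)
24*X = 24*(-48514) = -1164336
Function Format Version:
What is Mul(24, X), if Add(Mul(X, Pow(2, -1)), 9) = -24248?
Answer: -1164336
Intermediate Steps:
X = -48514 (X = Add(-18, Mul(2, -24248)) = Add(-18, -48496) = -48514)
Mul(24, X) = Mul(24, -48514) = -1164336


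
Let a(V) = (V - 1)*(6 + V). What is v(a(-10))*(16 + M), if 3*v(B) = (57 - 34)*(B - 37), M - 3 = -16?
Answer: 161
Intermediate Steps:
M = -13 (M = 3 - 16 = -13)
a(V) = (-1 + V)*(6 + V)
v(B) = -851/3 + 23*B/3 (v(B) = ((57 - 34)*(B - 37))/3 = (23*(-37 + B))/3 = (-851 + 23*B)/3 = -851/3 + 23*B/3)
v(a(-10))*(16 + M) = (-851/3 + 23*(-6 + (-10)**2 + 5*(-10))/3)*(16 - 13) = (-851/3 + 23*(-6 + 100 - 50)/3)*3 = (-851/3 + (23/3)*44)*3 = (-851/3 + 1012/3)*3 = (161/3)*3 = 161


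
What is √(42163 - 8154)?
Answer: √34009 ≈ 184.42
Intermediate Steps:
√(42163 - 8154) = √34009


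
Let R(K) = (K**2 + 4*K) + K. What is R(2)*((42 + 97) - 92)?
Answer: 658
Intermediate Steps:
R(K) = K**2 + 5*K
R(2)*((42 + 97) - 92) = (2*(5 + 2))*((42 + 97) - 92) = (2*7)*(139 - 92) = 14*47 = 658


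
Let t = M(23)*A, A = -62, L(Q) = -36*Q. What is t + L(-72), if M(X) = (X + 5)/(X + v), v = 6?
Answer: 73432/29 ≈ 2532.1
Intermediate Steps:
M(X) = (5 + X)/(6 + X) (M(X) = (X + 5)/(X + 6) = (5 + X)/(6 + X))
t = -1736/29 (t = ((5 + 23)/(6 + 23))*(-62) = (28/29)*(-62) = -1736/29 ≈ -59.862)
t + L(-72) = -1736/29 - 36*(-72) = -1736/29 + 2592 = 73432/29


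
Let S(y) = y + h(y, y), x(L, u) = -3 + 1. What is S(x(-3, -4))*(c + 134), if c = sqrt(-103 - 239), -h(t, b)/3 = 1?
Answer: -670 - 15*I*sqrt(38) ≈ -670.0 - 92.466*I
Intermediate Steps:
h(t, b) = -3 (h(t, b) = -3*1 = -3)
x(L, u) = -2
S(y) = -3 + y (S(y) = y - 3 = -3 + y)
c = 3*I*sqrt(38) (c = sqrt(-342) = 3*I*sqrt(38) ≈ 18.493*I)
S(x(-3, -4))*(c + 134) = (-3 - 2)*(3*I*sqrt(38) + 134) = -5*(134 + 3*I*sqrt(38)) = -670 - 15*I*sqrt(38)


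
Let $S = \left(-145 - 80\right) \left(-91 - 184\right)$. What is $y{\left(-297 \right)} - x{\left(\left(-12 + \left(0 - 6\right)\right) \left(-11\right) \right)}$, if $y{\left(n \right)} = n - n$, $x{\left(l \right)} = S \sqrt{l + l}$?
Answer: $- 371250 \sqrt{11} \approx -1.2313 \cdot 10^{6}$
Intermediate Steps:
$S = 61875$ ($S = \left(-225\right) \left(-275\right) = 61875$)
$x{\left(l \right)} = 61875 \sqrt{2} \sqrt{l}$ ($x{\left(l \right)} = 61875 \sqrt{l + l} = 61875 \sqrt{2 l} = 61875 \sqrt{2} \sqrt{l}$)
$y{\left(n \right)} = 0$
$y{\left(-297 \right)} - x{\left(\left(-12 + \left(0 - 6\right)\right) \left(-11\right) \right)} = 0 - 61875 \sqrt{2} \sqrt{\left(-12 + \left(0 - 6\right)\right) \left(-11\right)} = 0 - 61875 \sqrt{2} \sqrt{\left(-12 - 6\right) \left(-11\right)} = 0 - 61875 \sqrt{2} \sqrt{\left(-18\right) \left(-11\right)} = 0 - 61875 \sqrt{2} \sqrt{198} = 0 - 61875 \sqrt{2} \cdot 3 \sqrt{22} = 0 - 371250 \sqrt{11} = - 371250 \sqrt{11}$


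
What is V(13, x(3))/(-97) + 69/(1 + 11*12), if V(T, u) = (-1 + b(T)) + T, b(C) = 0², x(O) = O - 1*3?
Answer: 5097/12901 ≈ 0.39509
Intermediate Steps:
x(O) = -3 + O (x(O) = O - 3 = -3 + O)
b(C) = 0
V(T, u) = -1 + T (V(T, u) = (-1 + 0) + T = -1 + T)
V(13, x(3))/(-97) + 69/(1 + 11*12) = (-1 + 13)/(-97) + 69/(1 + 11*12) = 12*(-1/97) + 69/(1 + 132) = -12/97 + 69/133 = 5097/12901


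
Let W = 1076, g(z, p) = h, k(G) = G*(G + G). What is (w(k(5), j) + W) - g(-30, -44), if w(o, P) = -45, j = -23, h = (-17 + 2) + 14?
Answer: 1032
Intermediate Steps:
k(G) = 2*G² (k(G) = G*(2*G) = 2*G²)
h = -1 (h = -15 + 14 = -1)
g(z, p) = -1
(w(k(5), j) + W) - g(-30, -44) = (-45 + 1076) - 1*(-1) = 1031 + 1 = 1032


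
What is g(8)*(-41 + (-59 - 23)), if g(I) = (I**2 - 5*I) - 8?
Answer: -1968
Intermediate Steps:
g(I) = -8 + I**2 - 5*I
g(8)*(-41 + (-59 - 23)) = (-8 + 8**2 - 5*8)*(-41 + (-59 - 23)) = (-8 + 64 - 40)*(-41 - 82) = 16*(-123) = -1968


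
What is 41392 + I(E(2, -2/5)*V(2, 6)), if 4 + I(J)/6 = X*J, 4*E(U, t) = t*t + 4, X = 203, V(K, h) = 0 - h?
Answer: 844192/25 ≈ 33768.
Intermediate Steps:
V(K, h) = -h
E(U, t) = 1 + t²/4 (E(U, t) = (t*t + 4)/4 = (t² + 4)/4 = (4 + t²)/4 = 1 + t²/4)
I(J) = -24 + 1218*J (I(J) = -24 + 6*(203*J) = -24 + 1218*J)
41392 + I(E(2, -2/5)*V(2, 6)) = 41392 + (-24 + 1218*((1 + (-2/5)²/4)*(-1*6))) = 41392 + (-24 + 1218*((1 + (-2*⅕)²/4)*(-6))) = 41392 + (-24 + 1218*((1 + (-⅖)²/4)*(-6))) = 41392 + (-24 + 1218*((1 + (¼)*(4/25))*(-6))) = 41392 + (-24 + 1218*((1 + 1/25)*(-6))) = 41392 + (-24 + 1218*((26/25)*(-6))) = 41392 + (-24 + 1218*(-156/25)) = 41392 + (-24 - 190008/25) = 41392 - 190608/25 = 844192/25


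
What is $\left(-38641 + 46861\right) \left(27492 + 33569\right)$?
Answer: $501921420$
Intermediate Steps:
$\left(-38641 + 46861\right) \left(27492 + 33569\right) = 8220 \cdot 61061 = 501921420$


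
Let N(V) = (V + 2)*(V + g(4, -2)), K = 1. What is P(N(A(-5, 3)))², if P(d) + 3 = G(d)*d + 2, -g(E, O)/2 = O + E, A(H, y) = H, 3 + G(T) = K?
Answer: 3025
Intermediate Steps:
G(T) = -2 (G(T) = -3 + 1 = -2)
g(E, O) = -2*E - 2*O (g(E, O) = -2*(O + E) = -2*(E + O) = -2*E - 2*O)
N(V) = (-4 + V)*(2 + V) (N(V) = (V + 2)*(V + (-2*4 - 2*(-2))) = (2 + V)*(V + (-8 + 4)) = (2 + V)*(V - 4) = (2 + V)*(-4 + V) = (-4 + V)*(2 + V))
P(d) = -1 - 2*d (P(d) = -3 + (-2*d + 2) = -3 + (2 - 2*d) = -1 - 2*d)
P(N(A(-5, 3)))² = (-1 - 2*(-8 + (-5)² - 2*(-5)))² = (-1 - 2*(-8 + 25 + 10))² = (-1 - 2*27)² = (-1 - 54)² = (-55)² = 3025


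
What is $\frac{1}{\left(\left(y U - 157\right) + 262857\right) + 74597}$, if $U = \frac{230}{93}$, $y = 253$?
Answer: $\frac{93}{31426811} \approx 2.9593 \cdot 10^{-6}$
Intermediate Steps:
$U = \frac{230}{93}$ ($U = 230 \cdot \frac{1}{93} = \frac{230}{93} \approx 2.4731$)
$\frac{1}{\left(\left(y U - 157\right) + 262857\right) + 74597} = \frac{1}{\left(\left(253 \cdot \frac{230}{93} - 157\right) + 262857\right) + 74597} = \frac{1}{\left(\left(\frac{58190}{93} - 157\right) + 262857\right) + 74597} = \frac{1}{\left(\frac{43589}{93} + 262857\right) + 74597} = \frac{1}{\frac{24489290}{93} + 74597} = \frac{1}{\frac{31426811}{93}} = \frac{93}{31426811}$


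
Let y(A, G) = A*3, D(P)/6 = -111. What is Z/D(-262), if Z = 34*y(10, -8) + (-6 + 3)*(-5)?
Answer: -115/74 ≈ -1.5541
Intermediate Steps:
D(P) = -666 (D(P) = 6*(-111) = -666)
y(A, G) = 3*A
Z = 1035 (Z = 34*(3*10) + (-6 + 3)*(-5) = 34*30 - 3*(-5) = 1020 + 15 = 1035)
Z/D(-262) = 1035/(-666) = 1035*(-1/666) = -115/74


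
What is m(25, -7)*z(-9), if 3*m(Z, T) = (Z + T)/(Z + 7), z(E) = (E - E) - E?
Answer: 27/16 ≈ 1.6875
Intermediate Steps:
z(E) = -E (z(E) = 0 - E = -E)
m(Z, T) = (T + Z)/(3*(7 + Z)) (m(Z, T) = ((Z + T)/(Z + 7))/3 = ((T + Z)/(7 + Z))/3 = (T + Z)/(3*(7 + Z)))
m(25, -7)*z(-9) = ((-7 + 25)/(3*(7 + 25)))*(-1*(-9)) = ((⅓)*18/32)*9 = ((⅓)*(1/32)*18)*9 = (3/16)*9 = 27/16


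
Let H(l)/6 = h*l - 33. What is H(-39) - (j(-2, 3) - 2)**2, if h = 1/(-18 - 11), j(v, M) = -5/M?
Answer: -53081/261 ≈ -203.38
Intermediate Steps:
h = -1/29 (h = 1/(-29) = -1/29 ≈ -0.034483)
H(l) = -198 - 6*l/29 (H(l) = 6*(-l/29 - 33) = 6*(-33 - l/29) = -198 - 6*l/29)
H(-39) - (j(-2, 3) - 2)**2 = (-198 - 6/29*(-39)) - (-5/3 - 2)**2 = (-198 + 234/29) - (-5*1/3 - 2)**2 = -5508/29 - (-5/3 - 2)**2 = -5508/29 - (-11/3)**2 = -5508/29 - 1*121/9 = -5508/29 - 121/9 = -53081/261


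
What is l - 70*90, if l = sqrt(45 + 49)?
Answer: -6300 + sqrt(94) ≈ -6290.3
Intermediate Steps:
l = sqrt(94) ≈ 9.6954
l - 70*90 = sqrt(94) - 70*90 = sqrt(94) - 6300 = -6300 + sqrt(94)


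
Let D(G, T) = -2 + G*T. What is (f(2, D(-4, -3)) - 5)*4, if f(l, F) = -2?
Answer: -28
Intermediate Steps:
(f(2, D(-4, -3)) - 5)*4 = (-2 - 5)*4 = -7*4 = -28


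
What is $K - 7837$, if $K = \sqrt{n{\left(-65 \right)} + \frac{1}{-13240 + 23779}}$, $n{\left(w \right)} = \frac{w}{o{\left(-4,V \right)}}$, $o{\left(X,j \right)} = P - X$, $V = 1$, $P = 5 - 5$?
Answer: $-7837 + \frac{i \sqrt{802171301}}{7026} \approx -7837.0 + 4.0311 i$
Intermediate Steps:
$P = 0$ ($P = 5 - 5 = 0$)
$o{\left(X,j \right)} = - X$ ($o{\left(X,j \right)} = 0 - X = - X$)
$n{\left(w \right)} = \frac{w}{4}$ ($n{\left(w \right)} = \frac{w}{\left(-1\right) \left(-4\right)} = \frac{w}{4}$)
$K = \frac{i \sqrt{802171301}}{7026}$ ($K = \sqrt{\frac{1}{4} \left(-65\right) + \frac{1}{-13240 + 23779}} = \sqrt{- \frac{65}{4} + \frac{1}{10539}} = \sqrt{- \frac{685031}{42156}} = \frac{i \sqrt{802171301}}{7026} \approx 4.0311 i$)
$K - 7837 = \frac{i \sqrt{802171301}}{7026} - 7837 = -7837 + \frac{i \sqrt{802171301}}{7026}$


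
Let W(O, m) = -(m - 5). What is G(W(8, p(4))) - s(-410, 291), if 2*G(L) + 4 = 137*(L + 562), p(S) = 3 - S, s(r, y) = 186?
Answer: 38720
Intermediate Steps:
W(O, m) = 5 - m (W(O, m) = -(-5 + m) = 5 - m)
G(L) = 38495 + 137*L/2 (G(L) = -2 + (137*(L + 562))/2 = -2 + (137*(562 + L))/2 = -2 + (76994 + 137*L)/2 = -2 + (38497 + 137*L/2) = 38495 + 137*L/2)
G(W(8, p(4))) - s(-410, 291) = (38495 + 137*(5 - (3 - 1*4))/2) - 1*186 = (38495 + 137*(5 - (3 - 4))/2) - 186 = (38495 + 137*(5 - 1*(-1))/2) - 186 = (38495 + 137*(5 + 1)/2) - 186 = (38495 + (137/2)*6) - 186 = (38495 + 411) - 186 = 38906 - 186 = 38720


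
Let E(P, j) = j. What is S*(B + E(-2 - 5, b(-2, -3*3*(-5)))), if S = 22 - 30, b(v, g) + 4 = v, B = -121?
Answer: 1016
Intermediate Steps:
b(v, g) = -4 + v
S = -8
S*(B + E(-2 - 5, b(-2, -3*3*(-5)))) = -8*(-121 + (-4 - 2)) = -8*(-121 - 6) = -8*(-127) = 1016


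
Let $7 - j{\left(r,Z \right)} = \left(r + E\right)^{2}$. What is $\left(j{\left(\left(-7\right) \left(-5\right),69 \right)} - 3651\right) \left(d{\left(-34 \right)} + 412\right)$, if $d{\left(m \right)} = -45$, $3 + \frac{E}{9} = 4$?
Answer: $-2047860$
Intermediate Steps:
$E = 9$ ($E = -27 + 9 \cdot 4 = -27 + 36 = 9$)
$j{\left(r,Z \right)} = 7 - \left(9 + r\right)^{2}$ ($j{\left(r,Z \right)} = 7 - \left(r + 9\right)^{2} = 7 - \left(9 + r\right)^{2}$)
$\left(j{\left(\left(-7\right) \left(-5\right),69 \right)} - 3651\right) \left(d{\left(-34 \right)} + 412\right) = \left(\left(7 - \left(9 - -35\right)^{2}\right) - 3651\right) \left(-45 + 412\right) = \left(\left(7 - \left(9 + 35\right)^{2}\right) - 3651\right) 367 = \left(\left(7 - 44^{2}\right) - 3651\right) 367 = \left(\left(7 - 1936\right) - 3651\right) 367 = \left(-1929 - 3651\right) 367 = \left(-5580\right) 367 = -2047860$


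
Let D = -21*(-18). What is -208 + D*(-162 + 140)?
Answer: -8524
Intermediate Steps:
D = 378
-208 + D*(-162 + 140) = -208 + 378*(-162 + 140) = -208 + 378*(-22) = -208 - 8316 = -8524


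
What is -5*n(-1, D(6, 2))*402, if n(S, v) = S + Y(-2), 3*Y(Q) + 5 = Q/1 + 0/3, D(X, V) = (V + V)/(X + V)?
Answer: 6700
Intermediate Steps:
D(X, V) = 2*V/(V + X) (D(X, V) = (2*V)/(V + X) = 2*V/(V + X))
Y(Q) = -5/3 + Q/3 (Y(Q) = -5/3 + (Q/1 + 0/3)/3 = -5/3 + (Q*1 + 0*(1/3))/3 = -5/3 + (Q + 0)/3 = -5/3 + Q/3)
n(S, v) = -7/3 + S (n(S, v) = S + (-5/3 + (1/3)*(-2)) = S + (-5/3 - 2/3) = S - 7/3 = -7/3 + S)
-5*n(-1, D(6, 2))*402 = -5*(-7/3 - 1)*402 = -5*(-10/3)*402 = (50/3)*402 = 6700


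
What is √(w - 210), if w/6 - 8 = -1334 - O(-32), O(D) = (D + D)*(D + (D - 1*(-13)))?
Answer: 5*I*√1110 ≈ 166.58*I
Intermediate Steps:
O(D) = 2*D*(13 + 2*D) (O(D) = (2*D)*(D + (D + 13)) = (2*D)*(D + (13 + D)) = (2*D)*(13 + 2*D) = 2*D*(13 + 2*D))
w = -27540 (w = 48 + 6*(-1334 - 2*(-32)*(13 + 2*(-32))) = 48 + 6*(-1334 - 2*(-32)*(13 - 64)) = 48 + 6*(-1334 - 2*(-32)*(-51)) = 48 + 6*(-1334 - 1*3264) = 48 + 6*(-1334 - 3264) = 48 + 6*(-4598) = 48 - 27588 = -27540)
√(w - 210) = √(-27540 - 210) = √(-27750) = 5*I*√1110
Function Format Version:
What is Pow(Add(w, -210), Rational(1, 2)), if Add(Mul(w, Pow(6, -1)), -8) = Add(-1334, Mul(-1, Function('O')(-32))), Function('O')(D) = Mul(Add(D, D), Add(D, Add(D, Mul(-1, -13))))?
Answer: Mul(5, I, Pow(1110, Rational(1, 2))) ≈ Mul(166.58, I)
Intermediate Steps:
Function('O')(D) = Mul(2, D, Add(13, Mul(2, D))) (Function('O')(D) = Mul(Mul(2, D), Add(D, Add(D, 13))) = Mul(Mul(2, D), Add(D, Add(13, D))) = Mul(Mul(2, D), Add(13, Mul(2, D))) = Mul(2, D, Add(13, Mul(2, D))))
w = -27540 (w = Add(48, Mul(6, Add(-1334, Mul(-1, Mul(2, -32, Add(13, Mul(2, -32))))))) = Add(48, Mul(6, Add(-1334, Mul(-1, Mul(2, -32, Add(13, -64)))))) = Add(48, Mul(6, Add(-1334, Mul(-1, Mul(2, -32, -51))))) = Add(48, Mul(6, Add(-1334, Mul(-1, 3264)))) = Add(48, Mul(6, Add(-1334, -3264))) = Add(48, Mul(6, -4598)) = Add(48, -27588) = -27540)
Pow(Add(w, -210), Rational(1, 2)) = Pow(Add(-27540, -210), Rational(1, 2)) = Pow(-27750, Rational(1, 2)) = Mul(5, I, Pow(1110, Rational(1, 2)))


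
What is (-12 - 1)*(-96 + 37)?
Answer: 767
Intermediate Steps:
(-12 - 1)*(-96 + 37) = -13*(-59) = 767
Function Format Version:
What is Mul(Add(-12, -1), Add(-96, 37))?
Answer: 767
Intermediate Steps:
Mul(Add(-12, -1), Add(-96, 37)) = Mul(-13, -59) = 767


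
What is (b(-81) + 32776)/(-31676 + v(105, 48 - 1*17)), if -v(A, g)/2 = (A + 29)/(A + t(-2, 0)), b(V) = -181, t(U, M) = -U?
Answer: -697533/677920 ≈ -1.0289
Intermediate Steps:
v(A, g) = -2*(29 + A)/(2 + A) (v(A, g) = -2*(A + 29)/(A - 1*(-2)) = -2*(29 + A)/(A + 2) = -2*(29 + A)/(2 + A))
(b(-81) + 32776)/(-31676 + v(105, 48 - 1*17)) = (-181 + 32776)/(-31676 + 2*(-29 - 1*105)/(2 + 105)) = 32595/(-31676 + 2*(-29 - 105)/107) = 32595/(-31676 + 2*(1/107)*(-134)) = 32595/(-31676 - 268/107) = 32595/(-3389600/107) = 32595*(-107/3389600) = -697533/677920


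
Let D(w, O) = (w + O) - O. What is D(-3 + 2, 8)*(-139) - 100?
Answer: 39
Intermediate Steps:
D(w, O) = w (D(w, O) = (O + w) - O = w)
D(-3 + 2, 8)*(-139) - 100 = (-3 + 2)*(-139) - 100 = -1*(-139) - 100 = 139 - 100 = 39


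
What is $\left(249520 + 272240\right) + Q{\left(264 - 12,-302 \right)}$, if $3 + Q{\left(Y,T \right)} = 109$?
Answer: $521866$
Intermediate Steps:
$Q{\left(Y,T \right)} = 106$ ($Q{\left(Y,T \right)} = -3 + 109 = 106$)
$\left(249520 + 272240\right) + Q{\left(264 - 12,-302 \right)} = \left(249520 + 272240\right) + 106 = 521760 + 106 = 521866$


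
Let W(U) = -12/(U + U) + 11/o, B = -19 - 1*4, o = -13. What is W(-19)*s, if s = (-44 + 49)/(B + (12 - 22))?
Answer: 655/8151 ≈ 0.080358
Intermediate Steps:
B = -23 (B = -19 - 4 = -23)
W(U) = -11/13 - 6/U (W(U) = -12/(U + U) + 11/(-13) = -12*1/(2*U) + 11*(-1/13) = -6/U - 11/13 = -11/13 - 6/U)
s = -5/33 (s = (-44 + 49)/(-23 + (12 - 22)) = 5/(-23 - 10) = 5/(-33) = 5*(-1/33) = -5/33 ≈ -0.15152)
W(-19)*s = (-11/13 - 6/(-19))*(-5/33) = (-11/13 - 6*(-1/19))*(-5/33) = (-11/13 + 6/19)*(-5/33) = -131/247*(-5/33) = 655/8151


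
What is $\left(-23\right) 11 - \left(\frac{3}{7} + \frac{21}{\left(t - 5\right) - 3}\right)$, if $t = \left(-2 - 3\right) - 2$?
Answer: $- \frac{8821}{35} \approx -252.03$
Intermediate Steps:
$t = -7$ ($t = -5 - 2 = -7$)
$\left(-23\right) 11 - \left(\frac{3}{7} + \frac{21}{\left(t - 5\right) - 3}\right) = \left(-23\right) 11 - \left(\frac{3}{7} + \frac{21}{\left(-7 - 5\right) - 3}\right) = -253 - \left(\frac{3}{7} + \frac{21}{-12 - 3}\right) = -253 - \left(\frac{3}{7} + \frac{21}{-15}\right) = -253 - - \frac{34}{35} = -253 + \left(\frac{7}{5} - \frac{3}{7}\right) = -253 + \frac{34}{35} = - \frac{8821}{35}$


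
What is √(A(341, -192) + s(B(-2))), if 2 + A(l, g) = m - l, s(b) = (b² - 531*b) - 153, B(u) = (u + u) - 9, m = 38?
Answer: √6614 ≈ 81.327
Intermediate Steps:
B(u) = -9 + 2*u (B(u) = 2*u - 9 = -9 + 2*u)
s(b) = -153 + b² - 531*b
A(l, g) = 36 - l (A(l, g) = -2 + (38 - l) = 36 - l)
√(A(341, -192) + s(B(-2))) = √((36 - 1*341) + (-153 + (-9 + 2*(-2))² - 531*(-9 + 2*(-2)))) = √((36 - 341) + (-153 + (-9 - 4)² - 531*(-9 - 4))) = √(-305 + (-153 + (-13)² - 531*(-13))) = √(-305 + (-153 + 169 + 6903)) = √(-305 + 6919) = √6614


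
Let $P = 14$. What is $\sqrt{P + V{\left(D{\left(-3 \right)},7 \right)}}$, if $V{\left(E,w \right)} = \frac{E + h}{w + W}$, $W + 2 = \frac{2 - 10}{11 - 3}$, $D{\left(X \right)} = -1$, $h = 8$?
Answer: $\frac{3 \sqrt{7}}{2} \approx 3.9686$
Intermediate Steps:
$W = -3$ ($W = -2 + \frac{2 - 10}{11 - 3} = -2 - \frac{8}{8} = -2 - 1 = -3$)
$V{\left(E,w \right)} = \frac{8 + E}{-3 + w}$ ($V{\left(E,w \right)} = \frac{E + 8}{w - 3} = \frac{8 + E}{-3 + w}$)
$\sqrt{P + V{\left(D{\left(-3 \right)},7 \right)}} = \sqrt{14 + \frac{8 - 1}{-3 + 7}} = \sqrt{14 + \frac{1}{4} \cdot 7} = \sqrt{14 + \frac{7}{4}} = \sqrt{\frac{63}{4}} = \frac{3 \sqrt{7}}{2}$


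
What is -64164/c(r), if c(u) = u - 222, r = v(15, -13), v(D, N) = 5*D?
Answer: 21388/49 ≈ 436.49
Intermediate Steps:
r = 75 (r = 5*15 = 75)
c(u) = -222 + u
-64164/c(r) = -64164/(-222 + 75) = -64164/(-147) = -64164*(-1/147) = 21388/49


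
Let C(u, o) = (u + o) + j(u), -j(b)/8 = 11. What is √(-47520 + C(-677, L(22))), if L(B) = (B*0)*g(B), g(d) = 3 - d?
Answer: 3*I*√5365 ≈ 219.74*I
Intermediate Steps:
j(b) = -88 (j(b) = -8*11 = -88)
L(B) = 0 (L(B) = (B*0)*(3 - B) = 0*(3 - B) = 0)
C(u, o) = -88 + o + u (C(u, o) = (u + o) - 88 = (o + u) - 88 = -88 + o + u)
√(-47520 + C(-677, L(22))) = √(-47520 + (-88 + 0 - 677)) = √(-47520 - 765) = √(-48285) = 3*I*√5365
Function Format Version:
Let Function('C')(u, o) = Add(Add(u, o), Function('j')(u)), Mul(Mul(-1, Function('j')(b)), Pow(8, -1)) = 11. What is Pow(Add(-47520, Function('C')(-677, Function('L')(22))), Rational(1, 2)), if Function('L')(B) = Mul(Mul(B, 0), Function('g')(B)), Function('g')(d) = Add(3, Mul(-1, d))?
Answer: Mul(3, I, Pow(5365, Rational(1, 2))) ≈ Mul(219.74, I)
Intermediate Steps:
Function('j')(b) = -88 (Function('j')(b) = Mul(-8, 11) = -88)
Function('L')(B) = 0 (Function('L')(B) = Mul(Mul(B, 0), Add(3, Mul(-1, B))) = Mul(0, Add(3, Mul(-1, B))) = 0)
Function('C')(u, o) = Add(-88, o, u) (Function('C')(u, o) = Add(Add(u, o), -88) = Add(Add(o, u), -88) = Add(-88, o, u))
Pow(Add(-47520, Function('C')(-677, Function('L')(22))), Rational(1, 2)) = Pow(Add(-47520, Add(-88, 0, -677)), Rational(1, 2)) = Pow(Add(-47520, -765), Rational(1, 2)) = Pow(-48285, Rational(1, 2)) = Mul(3, I, Pow(5365, Rational(1, 2)))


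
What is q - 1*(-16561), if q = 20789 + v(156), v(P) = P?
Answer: 37506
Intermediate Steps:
q = 20945 (q = 20789 + 156 = 20945)
q - 1*(-16561) = 20945 - 1*(-16561) = 20945 + 16561 = 37506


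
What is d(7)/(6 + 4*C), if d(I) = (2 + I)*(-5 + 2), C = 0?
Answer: -9/2 ≈ -4.5000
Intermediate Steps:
d(I) = -6 - 3*I (d(I) = (2 + I)*(-3) = -6 - 3*I)
d(7)/(6 + 4*C) = (-6 - 3*7)/(6 + 4*0) = (-6 - 21)/(6 + 0) = -27/6 = (1/6)*(-27) = -9/2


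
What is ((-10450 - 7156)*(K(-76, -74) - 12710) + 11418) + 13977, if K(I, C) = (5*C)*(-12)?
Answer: 145627015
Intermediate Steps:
K(I, C) = -60*C
((-10450 - 7156)*(K(-76, -74) - 12710) + 11418) + 13977 = ((-10450 - 7156)*(-60*(-74) - 12710) + 11418) + 13977 = (-17606*(4440 - 12710) + 11418) + 13977 = (-17606*(-8270) + 11418) + 13977 = (145601620 + 11418) + 13977 = 145613038 + 13977 = 145627015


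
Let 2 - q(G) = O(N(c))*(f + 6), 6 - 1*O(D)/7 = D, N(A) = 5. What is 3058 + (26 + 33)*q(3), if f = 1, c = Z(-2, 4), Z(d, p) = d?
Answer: 285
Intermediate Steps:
c = -2
O(D) = 42 - 7*D
q(G) = -47 (q(G) = 2 - (42 - 7*5)*(1 + 6) = 2 - (42 - 35)*7 = 2 - 7*7 = 2 - 1*49 = 2 - 49 = -47)
3058 + (26 + 33)*q(3) = 3058 + (26 + 33)*(-47) = 3058 + 59*(-47) = 3058 - 2773 = 285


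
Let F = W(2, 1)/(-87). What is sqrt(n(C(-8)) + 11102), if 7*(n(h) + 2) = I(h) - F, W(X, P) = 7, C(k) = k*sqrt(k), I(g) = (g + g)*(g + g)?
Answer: sqrt(4008274179)/609 ≈ 103.96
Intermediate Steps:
I(g) = 4*g**2 (I(g) = (2*g)*(2*g) = 4*g**2)
C(k) = k**(3/2)
F = -7/87 (F = 7/(-87) = 7*(-1/87) = -7/87 ≈ -0.080460)
n(h) = -173/87 + 4*h**2/7 (n(h) = -2 + (4*h**2 - 1*(-7/87))/7 = -2 + (4*h**2 + 7/87)/7 = -2 + (7/87 + 4*h**2)/7 = -2 + (1/87 + 4*h**2/7) = -173/87 + 4*h**2/7)
sqrt(n(C(-8)) + 11102) = sqrt((-173/87 + 4*((-8)**(3/2))**2/7) + 11102) = sqrt((-173/87 + 4*(-16*I*sqrt(2))**2/7) + 11102) = sqrt((-173/87 + (4/7)*(-512)) + 11102) = sqrt((-173/87 - 2048/7) + 11102) = sqrt(-179387/609 + 11102) = sqrt(6581731/609) = sqrt(4008274179)/609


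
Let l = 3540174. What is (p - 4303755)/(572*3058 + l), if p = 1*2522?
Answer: -4301233/5289350 ≈ -0.81319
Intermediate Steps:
p = 2522
(p - 4303755)/(572*3058 + l) = (2522 - 4303755)/(572*3058 + 3540174) = -4301233/(1749176 + 3540174) = -4301233/5289350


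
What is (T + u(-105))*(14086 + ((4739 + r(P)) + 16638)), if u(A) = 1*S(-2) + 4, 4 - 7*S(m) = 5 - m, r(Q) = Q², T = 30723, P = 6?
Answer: 7635337914/7 ≈ 1.0908e+9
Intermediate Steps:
S(m) = -⅐ + m/7 (S(m) = 4/7 - (5 - m)/7 = 4/7 + (-5/7 + m/7) = -⅐ + m/7)
u(A) = 25/7 (u(A) = 1*(-⅐ + (⅐)*(-2)) + 4 = 1*(-⅐ - 2/7) + 4 = 1*(-3/7) + 4 = -3/7 + 4 = 25/7)
(T + u(-105))*(14086 + ((4739 + r(P)) + 16638)) = (30723 + 25/7)*(14086 + ((4739 + 6²) + 16638)) = 215086*(14086 + ((4739 + 36) + 16638))/7 = 215086*(14086 + (4775 + 16638))/7 = 215086*(14086 + 21413)/7 = (215086/7)*35499 = 7635337914/7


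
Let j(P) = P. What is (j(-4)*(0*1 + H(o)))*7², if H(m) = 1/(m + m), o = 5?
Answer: -98/5 ≈ -19.600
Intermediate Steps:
H(m) = 1/(2*m)
(j(-4)*(0*1 + H(o)))*7² = -4*(0*1 + (½)/5)*7² = -4*(0 + (½)*(⅕))*49 = -4*(0 + ⅒)*49 = -4*⅒*49 = -⅖*49 = -98/5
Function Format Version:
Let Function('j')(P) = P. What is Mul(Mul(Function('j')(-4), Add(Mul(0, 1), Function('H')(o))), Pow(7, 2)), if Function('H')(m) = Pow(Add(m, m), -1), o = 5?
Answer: Rational(-98, 5) ≈ -19.600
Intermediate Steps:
Function('H')(m) = Mul(Rational(1, 2), Pow(m, -1)) (Function('H')(m) = Pow(Mul(2, m), -1) = Mul(Rational(1, 2), Pow(m, -1)))
Mul(Mul(Function('j')(-4), Add(Mul(0, 1), Function('H')(o))), Pow(7, 2)) = Mul(Mul(-4, Add(Mul(0, 1), Mul(Rational(1, 2), Pow(5, -1)))), Pow(7, 2)) = Mul(Mul(-4, Add(0, Mul(Rational(1, 2), Rational(1, 5)))), 49) = Mul(Mul(-4, Add(0, Rational(1, 10))), 49) = Mul(Mul(-4, Rational(1, 10)), 49) = Mul(Rational(-2, 5), 49) = Rational(-98, 5)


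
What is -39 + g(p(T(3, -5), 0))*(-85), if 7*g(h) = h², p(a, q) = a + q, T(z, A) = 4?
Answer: -1633/7 ≈ -233.29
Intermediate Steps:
g(h) = h²/7
-39 + g(p(T(3, -5), 0))*(-85) = -39 + ((4 + 0)²/7)*(-85) = -39 + ((⅐)*4²)*(-85) = -39 + ((⅐)*16)*(-85) = -39 + (16/7)*(-85) = -39 - 1360/7 = -1633/7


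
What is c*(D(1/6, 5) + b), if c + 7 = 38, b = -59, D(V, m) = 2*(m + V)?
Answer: -4526/3 ≈ -1508.7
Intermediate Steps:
D(V, m) = 2*V + 2*m (D(V, m) = 2*(V + m) = 2*V + 2*m)
c = 31 (c = -7 + 38 = 31)
c*(D(1/6, 5) + b) = 31*((2*(1/6) + 2*5) - 59) = 31*((2*(1*(⅙)) + 10) - 59) = 31*((2*(⅙) + 10) - 59) = 31*((⅓ + 10) - 59) = 31*(31/3 - 59) = 31*(-146/3) = -4526/3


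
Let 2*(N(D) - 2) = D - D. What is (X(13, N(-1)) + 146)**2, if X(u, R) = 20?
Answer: 27556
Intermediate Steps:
N(D) = 2 (N(D) = 2 + (D - D)/2 = 2 + (1/2)*0 = 2 + 0 = 2)
(X(13, N(-1)) + 146)**2 = (20 + 146)**2 = 166**2 = 27556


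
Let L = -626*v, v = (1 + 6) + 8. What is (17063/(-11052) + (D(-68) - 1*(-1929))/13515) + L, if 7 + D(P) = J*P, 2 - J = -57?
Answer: -93521143955/9957852 ≈ -9391.7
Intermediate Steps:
v = 15 (v = 7 + 8 = 15)
J = 59 (J = 2 - 1*(-57) = 2 + 57 = 59)
D(P) = -7 + 59*P
L = -9390 (L = -626*15 = -9390)
(17063/(-11052) + (D(-68) - 1*(-1929))/13515) + L = (17063/(-11052) + ((-7 + 59*(-68)) - 1*(-1929))/13515) - 9390 = (17063*(-1/11052) + ((-7 - 4012) + 1929)*(1/13515)) - 9390 = (-17063/11052 + (-4019 + 1929)*(1/13515)) - 9390 = (-17063/11052 - 2090*1/13515) - 9390 = (-17063/11052 - 418/2703) - 9390 = -16913675/9957852 - 9390 = -93521143955/9957852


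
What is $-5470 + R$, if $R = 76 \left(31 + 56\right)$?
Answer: $1142$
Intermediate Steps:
$R = 6612$ ($R = 76 \cdot 87 = 6612$)
$-5470 + R = -5470 + 6612 = 1142$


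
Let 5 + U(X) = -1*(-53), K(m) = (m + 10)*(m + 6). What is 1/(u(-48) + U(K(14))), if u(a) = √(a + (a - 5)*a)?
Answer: -¼ + √39/24 ≈ 0.010208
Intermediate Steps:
K(m) = (6 + m)*(10 + m) (K(m) = (10 + m)*(6 + m) = (6 + m)*(10 + m))
U(X) = 48 (U(X) = -5 - 1*(-53) = -5 + 53 = 48)
u(a) = √(a + a*(-5 + a)) (u(a) = √(a + (-5 + a)*a) = √(a + a*(-5 + a)))
1/(u(-48) + U(K(14))) = 1/(√(-48*(-4 - 48)) + 48) = 1/(√(-48*(-52)) + 48) = 1/(√2496 + 48) = 1/(8*√39 + 48) = 1/(48 + 8*√39)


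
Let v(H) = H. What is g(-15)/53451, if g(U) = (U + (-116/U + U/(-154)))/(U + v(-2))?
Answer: 16561/2099020770 ≈ 7.8899e-6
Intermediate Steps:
g(U) = (-116/U + 153*U/154)/(-2 + U) (g(U) = (U + (-116/U + U/(-154)))/(U - 2) = (U + (-116/U + U*(-1/154)))/(-2 + U) = (U + (-116/U - U/154))/(-2 + U) = (-116/U + 153*U/154)/(-2 + U))
g(-15)/53451 = ((1/154)*(-17864 + 153*(-15)**2)/(-15*(-2 - 15)))/53451 = ((1/154)*(-1/15)*(-17864 + 153*225)/(-17))*(1/53451) = ((1/154)*(-1/15)*(-1/17)*(-17864 + 34425))*(1/53451) = ((1/154)*(-1/15)*(-1/17)*16561)*(1/53451) = (16561/39270)*(1/53451) = 16561/2099020770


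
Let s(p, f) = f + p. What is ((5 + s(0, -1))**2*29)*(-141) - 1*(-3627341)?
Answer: 3561917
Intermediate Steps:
((5 + s(0, -1))**2*29)*(-141) - 1*(-3627341) = ((5 + (-1 + 0))**2*29)*(-141) - 1*(-3627341) = ((5 - 1)**2*29)*(-141) + 3627341 = (4**2*29)*(-141) + 3627341 = (16*29)*(-141) + 3627341 = 464*(-141) + 3627341 = -65424 + 3627341 = 3561917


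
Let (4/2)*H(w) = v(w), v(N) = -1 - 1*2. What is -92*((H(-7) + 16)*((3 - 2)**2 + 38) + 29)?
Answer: -54694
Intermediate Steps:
v(N) = -3 (v(N) = -1 - 2 = -3)
H(w) = -3/2 (H(w) = (1/2)*(-3) = -3/2)
-92*((H(-7) + 16)*((3 - 2)**2 + 38) + 29) = -92*((-3/2 + 16)*((3 - 2)**2 + 38) + 29) = -92*(29*(1**2 + 38)/2 + 29) = -92*(29*(1 + 38)/2 + 29) = -92*((29/2)*39 + 29) = -92*(1131/2 + 29) = -92*1189/2 = -54694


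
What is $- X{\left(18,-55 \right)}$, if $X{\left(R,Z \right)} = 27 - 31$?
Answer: $4$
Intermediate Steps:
$X{\left(R,Z \right)} = -4$ ($X{\left(R,Z \right)} = 27 - 31 = -4$)
$- X{\left(18,-55 \right)} = \left(-1\right) \left(-4\right) = 4$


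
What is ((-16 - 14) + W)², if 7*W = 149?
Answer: 3721/49 ≈ 75.939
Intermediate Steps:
W = 149/7 (W = (⅐)*149 = 149/7 ≈ 21.286)
((-16 - 14) + W)² = ((-16 - 14) + 149/7)² = (-30 + 149/7)² = (-61/7)² = 3721/49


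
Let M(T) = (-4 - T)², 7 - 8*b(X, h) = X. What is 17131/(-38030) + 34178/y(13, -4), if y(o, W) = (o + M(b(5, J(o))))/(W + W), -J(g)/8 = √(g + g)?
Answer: -166381549627/18900910 ≈ -8802.8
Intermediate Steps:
J(g) = -8*√2*√g (J(g) = -8*√(g + g) = -8*√2*√g)
b(X, h) = 7/8 - X/8
y(o, W) = (289/16 + o)/(2*W) (y(o, W) = (o + (4 + (7/8 - ⅛*5))²)/(W + W) = (o + (4 + (7/8 - 5/8))²)/((2*W)) = (o + (4 + ¼)²)*(1/(2*W)) = (o + (17/4)²)*(1/(2*W)) = (o + 289/16)*(1/(2*W)) = (289/16 + o)*(1/(2*W)) = (289/16 + o)/(2*W))
17131/(-38030) + 34178/y(13, -4) = 17131/(-38030) + 34178/(((1/32)*(289 + 16*13)/(-4))) = 17131*(-1/38030) + 34178/(((1/32)*(-¼)*(289 + 208))) = -17131/38030 + 34178/(((1/32)*(-¼)*497)) = -17131/38030 + 34178/(-497/128) = -17131/38030 + 34178*(-128/497) = -17131/38030 - 4374784/497 = -166381549627/18900910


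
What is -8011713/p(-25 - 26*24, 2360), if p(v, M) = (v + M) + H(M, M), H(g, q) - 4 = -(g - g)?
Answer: -8011713/1715 ≈ -4671.6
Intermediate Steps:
H(g, q) = 4 (H(g, q) = 4 - (g - g) = 4 - 1*0 = 4 + 0 = 4)
p(v, M) = 4 + M + v (p(v, M) = (v + M) + 4 = (M + v) + 4 = 4 + M + v)
-8011713/p(-25 - 26*24, 2360) = -8011713/(4 + 2360 + (-25 - 26*24)) = -8011713/(4 + 2360 + (-25 - 624)) = -8011713/(4 + 2360 - 649) = -8011713/1715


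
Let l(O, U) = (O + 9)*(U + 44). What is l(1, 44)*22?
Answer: 19360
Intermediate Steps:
l(O, U) = (9 + O)*(44 + U)
l(1, 44)*22 = (396 + 9*44 + 44*1 + 1*44)*22 = (396 + 396 + 44 + 44)*22 = 880*22 = 19360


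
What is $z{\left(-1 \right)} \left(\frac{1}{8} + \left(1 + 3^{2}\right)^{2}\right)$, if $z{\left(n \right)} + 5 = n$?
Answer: $- \frac{2403}{4} \approx -600.75$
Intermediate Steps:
$z{\left(n \right)} = -5 + n$
$z{\left(-1 \right)} \left(\frac{1}{8} + \left(1 + 3^{2}\right)^{2}\right) = \left(-5 - 1\right) \left(\frac{1}{8} + \left(1 + 3^{2}\right)^{2}\right) = - 6 \left(\frac{1}{8} + \left(1 + 9\right)^{2}\right) = - 6 \left(\frac{1}{8} + 10^{2}\right) = - 6 \left(\frac{1}{8} + 100\right) = \left(-6\right) \frac{801}{8} = - \frac{2403}{4}$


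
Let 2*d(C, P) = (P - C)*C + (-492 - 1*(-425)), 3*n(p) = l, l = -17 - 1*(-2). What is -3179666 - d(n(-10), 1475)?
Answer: -6351865/2 ≈ -3.1759e+6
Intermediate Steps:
l = -15 (l = -17 + 2 = -15)
n(p) = -5 (n(p) = (⅓)*(-15) = -5)
d(C, P) = -67/2 + C*(P - C)/2 (d(C, P) = ((P - C)*C + (-492 - 1*(-425)))/2 = (C*(P - C) + (-492 + 425))/2 = (C*(P - C) - 67)/2 = (-67 + C*(P - C))/2 = -67/2 + C*(P - C)/2)
-3179666 - d(n(-10), 1475) = -3179666 - (-67/2 - ½*(-5)² + (½)*(-5)*1475) = -3179666 - (-67/2 - ½*25 - 7375/2) = -3179666 - (-67/2 - 25/2 - 7375/2) = -3179666 - 1*(-7467/2) = -3179666 + 7467/2 = -6351865/2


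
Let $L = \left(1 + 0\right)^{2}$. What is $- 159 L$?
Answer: $-159$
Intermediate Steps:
$L = 1$ ($L = 1^{2} = 1$)
$- 159 L = \left(-159\right) 1 = -159$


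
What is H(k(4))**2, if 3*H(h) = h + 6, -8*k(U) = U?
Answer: 121/36 ≈ 3.3611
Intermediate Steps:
k(U) = -U/8
H(h) = 2 + h/3 (H(h) = (h + 6)/3 = (6 + h)/3 = 2 + h/3)
H(k(4))**2 = (2 + (-1/8*4)/3)**2 = (2 + (1/3)*(-1/2))**2 = (2 - 1/6)**2 = (11/6)**2 = 121/36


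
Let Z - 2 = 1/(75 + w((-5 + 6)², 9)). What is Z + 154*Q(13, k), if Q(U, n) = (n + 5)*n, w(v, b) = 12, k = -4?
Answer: -53417/87 ≈ -613.99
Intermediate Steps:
Q(U, n) = n*(5 + n) (Q(U, n) = (5 + n)*n = n*(5 + n))
Z = 175/87 (Z = 2 + 1/(75 + 12) = 2 + 1/87 = 175/87 ≈ 2.0115)
Z + 154*Q(13, k) = 175/87 + 154*(-4*(5 - 4)) = 175/87 + 154*(-4*1) = 175/87 + 154*(-4) = 175/87 - 616 = -53417/87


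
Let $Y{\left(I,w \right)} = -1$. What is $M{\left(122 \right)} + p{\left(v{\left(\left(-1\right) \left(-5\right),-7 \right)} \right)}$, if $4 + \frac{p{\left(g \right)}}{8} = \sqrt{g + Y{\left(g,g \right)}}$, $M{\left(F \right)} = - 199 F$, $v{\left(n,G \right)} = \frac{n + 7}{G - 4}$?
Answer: $-24310 + \frac{8 i \sqrt{253}}{11} \approx -24310.0 + 11.568 i$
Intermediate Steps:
$v{\left(n,G \right)} = \frac{7 + n}{-4 + G}$
$p{\left(g \right)} = -32 + 8 \sqrt{-1 + g}$ ($p{\left(g \right)} = -32 + 8 \sqrt{g - 1} = -32 + 8 \sqrt{-1 + g}$)
$M{\left(122 \right)} + p{\left(v{\left(\left(-1\right) \left(-5\right),-7 \right)} \right)} = \left(-199\right) 122 - \left(32 - 8 \sqrt{-1 + \frac{7 - -5}{-4 - 7}}\right) = -24278 - \left(32 - 8 \sqrt{-1 + \frac{7 + 5}{-11}}\right) = -24278 - \left(32 - 8 \sqrt{-1 - \frac{12}{11}}\right) = -24278 - \left(32 - 8 \sqrt{- \frac{23}{11}}\right) = -24278 - \left(32 - 8 \frac{i \sqrt{253}}{11}\right) = -24278 - \left(32 - \frac{8 i \sqrt{253}}{11}\right) = -24310 + \frac{8 i \sqrt{253}}{11}$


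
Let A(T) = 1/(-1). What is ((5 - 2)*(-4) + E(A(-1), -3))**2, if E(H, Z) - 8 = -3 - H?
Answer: 36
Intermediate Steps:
A(T) = -1
E(H, Z) = 5 - H (E(H, Z) = 8 + (-3 - H) = 5 - H)
((5 - 2)*(-4) + E(A(-1), -3))**2 = ((5 - 2)*(-4) + (5 - 1*(-1)))**2 = (3*(-4) + (5 + 1))**2 = (-12 + 6)**2 = (-6)**2 = 36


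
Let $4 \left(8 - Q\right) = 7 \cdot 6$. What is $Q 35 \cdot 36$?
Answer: $-3150$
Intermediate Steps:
$Q = - \frac{5}{2}$ ($Q = 8 - \frac{7 \cdot 6}{4} = 8 - \frac{21}{2} = - \frac{5}{2} \approx -2.5$)
$Q 35 \cdot 36 = \left(- \frac{5}{2}\right) 35 \cdot 36 = \left(- \frac{175}{2}\right) 36 = -3150$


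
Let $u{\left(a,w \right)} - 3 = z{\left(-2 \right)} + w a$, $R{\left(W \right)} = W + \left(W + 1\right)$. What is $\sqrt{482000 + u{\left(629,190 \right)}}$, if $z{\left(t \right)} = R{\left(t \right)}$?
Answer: $\sqrt{601510} \approx 775.57$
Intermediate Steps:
$R{\left(W \right)} = 1 + 2 W$ ($R{\left(W \right)} = W + \left(1 + W\right) = 1 + 2 W$)
$z{\left(t \right)} = 1 + 2 t$
$u{\left(a,w \right)} = a w$ ($u{\left(a,w \right)} = 3 + \left(\left(1 + 2 \left(-2\right)\right) + w a\right) = 3 + \left(\left(1 - 4\right) + a w\right) = 3 + \left(-3 + a w\right) = a w$)
$\sqrt{482000 + u{\left(629,190 \right)}} = \sqrt{482000 + 629 \cdot 190} = \sqrt{482000 + 119510} = \sqrt{601510}$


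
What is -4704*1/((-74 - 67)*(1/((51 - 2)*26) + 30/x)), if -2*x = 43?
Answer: -85898176/3590659 ≈ -23.923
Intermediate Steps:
x = -43/2 (x = -½*43 = -43/2 ≈ -21.500)
-4704*1/((-74 - 67)*(1/((51 - 2)*26) + 30/x)) = -4704*1/((-74 - 67)*(1/((51 - 2)*26) + 30/(-43/2))) = -4704*(-1/(141*((1/26)/49 + 30*(-2/43)))) = -4704*(-1/(141*((1/49)*(1/26) - 60/43))) = -4704*(-1/(141*(1/1274 - 60/43))) = -4704/((-141*(-76397/54782))) = -4704/10771977/54782 = -4704*54782/10771977 = -85898176/3590659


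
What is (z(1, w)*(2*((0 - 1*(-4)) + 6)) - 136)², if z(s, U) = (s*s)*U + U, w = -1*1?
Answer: 30976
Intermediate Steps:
w = -1
z(s, U) = U + U*s² (z(s, U) = s²*U + U = U*s² + U = U + U*s²)
(z(1, w)*(2*((0 - 1*(-4)) + 6)) - 136)² = ((-(1 + 1²))*(2*((0 - 1*(-4)) + 6)) - 136)² = ((-(1 + 1))*(2*((0 + 4) + 6)) - 136)² = ((-1*2)*(2*(4 + 6)) - 136)² = (-4*10 - 136)² = (-2*20 - 136)² = (-40 - 136)² = (-176)² = 30976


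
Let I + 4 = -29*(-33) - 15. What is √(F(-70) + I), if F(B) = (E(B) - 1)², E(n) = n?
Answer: √5979 ≈ 77.324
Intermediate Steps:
I = 938 (I = -4 + (-29*(-33) - 15) = -4 + (957 - 15) = -4 + 942 = 938)
F(B) = (-1 + B)² (F(B) = (B - 1)² = (-1 + B)²)
√(F(-70) + I) = √((-1 - 70)² + 938) = √((-71)² + 938) = √(5041 + 938) = √5979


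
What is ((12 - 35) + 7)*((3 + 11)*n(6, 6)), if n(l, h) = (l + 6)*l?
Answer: -16128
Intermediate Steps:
n(l, h) = l*(6 + l) (n(l, h) = (6 + l)*l = l*(6 + l))
((12 - 35) + 7)*((3 + 11)*n(6, 6)) = ((12 - 35) + 7)*((3 + 11)*(6*(6 + 6))) = (-23 + 7)*(14*(6*12)) = -224*72 = -16*1008 = -16128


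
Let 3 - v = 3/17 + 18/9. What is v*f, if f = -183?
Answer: -2562/17 ≈ -150.71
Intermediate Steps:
v = 14/17 (v = 3 - (3/17 + 18/9) = 3 - (3*(1/17) + 18*(⅑)) = 3 - (3/17 + 2) = 3 - 1*37/17 = 3 - 37/17 = 14/17 ≈ 0.82353)
v*f = (14/17)*(-183) = -2562/17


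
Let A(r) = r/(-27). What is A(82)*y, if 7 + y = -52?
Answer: 4838/27 ≈ 179.19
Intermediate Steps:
A(r) = -r/27 (A(r) = r*(-1/27) = -r/27)
y = -59 (y = -7 - 52 = -59)
A(82)*y = -1/27*82*(-59) = -82/27*(-59) = 4838/27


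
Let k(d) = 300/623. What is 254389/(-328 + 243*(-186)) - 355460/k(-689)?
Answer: -504094047389/682890 ≈ -7.3818e+5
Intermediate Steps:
k(d) = 300/623 (k(d) = 300*(1/623) = 300/623)
254389/(-328 + 243*(-186)) - 355460/k(-689) = 254389/(-328 + 243*(-186)) - 355460/300/623 = 254389/(-328 - 45198) - 355460*623/300 = 254389/(-45526) - 11072579/15 = 254389*(-1/45526) - 11072579/15 = -254389/45526 - 11072579/15 = -504094047389/682890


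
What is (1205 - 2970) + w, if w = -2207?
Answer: -3972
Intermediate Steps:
(1205 - 2970) + w = (1205 - 2970) - 2207 = -1765 - 2207 = -3972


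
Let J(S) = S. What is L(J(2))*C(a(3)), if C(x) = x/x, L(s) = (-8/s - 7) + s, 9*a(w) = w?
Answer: -9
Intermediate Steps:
a(w) = w/9
L(s) = -7 + s - 8/s (L(s) = (-7 - 8/s) + s = -7 + s - 8/s)
C(x) = 1
L(J(2))*C(a(3)) = (-7 + 2 - 8/2)*1 = (-7 + 2 - 8*½)*1 = (-7 + 2 - 4)*1 = -9*1 = -9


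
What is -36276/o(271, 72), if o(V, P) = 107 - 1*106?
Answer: -36276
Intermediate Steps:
o(V, P) = 1 (o(V, P) = 107 - 106 = 1)
-36276/o(271, 72) = -36276/1 = -36276*1 = -36276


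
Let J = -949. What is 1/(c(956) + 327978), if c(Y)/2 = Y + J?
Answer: 1/327992 ≈ 3.0489e-6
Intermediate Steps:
c(Y) = -1898 + 2*Y (c(Y) = 2*(Y - 949) = 2*(-949 + Y) = -1898 + 2*Y)
1/(c(956) + 327978) = 1/((-1898 + 2*956) + 327978) = 1/((-1898 + 1912) + 327978) = 1/(14 + 327978) = 1/327992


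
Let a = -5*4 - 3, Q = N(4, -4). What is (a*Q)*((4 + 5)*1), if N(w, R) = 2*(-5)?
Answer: 2070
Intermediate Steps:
N(w, R) = -10
Q = -10
a = -23 (a = -20 - 3 = -23)
(a*Q)*((4 + 5)*1) = (-23*(-10))*((4 + 5)*1) = 230*(9*1) = 230*9 = 2070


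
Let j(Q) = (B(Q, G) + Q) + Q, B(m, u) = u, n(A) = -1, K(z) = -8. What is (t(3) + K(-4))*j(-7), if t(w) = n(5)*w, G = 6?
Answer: 88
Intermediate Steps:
j(Q) = 6 + 2*Q (j(Q) = (6 + Q) + Q = 6 + 2*Q)
t(w) = -w
(t(3) + K(-4))*j(-7) = (-1*3 - 8)*(6 + 2*(-7)) = (-3 - 8)*(6 - 14) = -11*(-8) = 88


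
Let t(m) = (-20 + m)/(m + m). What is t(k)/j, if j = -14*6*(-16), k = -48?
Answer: 17/32256 ≈ 0.00052703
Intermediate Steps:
t(m) = (-20 + m)/(2*m) (t(m) = (-20 + m)/((2*m)) = (-20 + m)*(1/(2*m)) = (-20 + m)/(2*m))
j = 1344 (j = -84*(-16) = 1344)
t(k)/j = ((½)*(-20 - 48)/(-48))/1344 = ((½)*(-1/48)*(-68))*(1/1344) = (17/24)*(1/1344) = 17/32256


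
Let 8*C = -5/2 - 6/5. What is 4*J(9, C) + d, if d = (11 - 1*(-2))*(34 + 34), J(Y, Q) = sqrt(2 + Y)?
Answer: 884 + 4*sqrt(11) ≈ 897.27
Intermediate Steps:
C = -37/80 (C = (-5/2 - 6/5)/8 = (1/8)*(-37/10) = -37/80 ≈ -0.46250)
d = 884 (d = (11 + 2)*68 = 13*68 = 884)
4*J(9, C) + d = 4*sqrt(2 + 9) + 884 = 4*sqrt(11) + 884 = 884 + 4*sqrt(11)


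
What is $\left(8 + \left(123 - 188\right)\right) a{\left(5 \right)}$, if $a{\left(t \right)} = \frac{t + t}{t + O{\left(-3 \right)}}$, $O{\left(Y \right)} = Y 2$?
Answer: $570$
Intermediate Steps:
$O{\left(Y \right)} = 2 Y$
$a{\left(t \right)} = \frac{2 t}{-6 + t}$ ($a{\left(t \right)} = \frac{t + t}{t + 2 \left(-3\right)} = \frac{2 t}{t - 6} = \frac{2 t}{-6 + t}$)
$\left(8 + \left(123 - 188\right)\right) a{\left(5 \right)} = \left(8 + \left(123 - 188\right)\right) 2 \cdot 5 \frac{1}{-6 + 5} = \left(8 - 65\right) 2 \cdot 5 \frac{1}{-1} = - 57 \cdot 2 \cdot 5 \left(-1\right) = \left(-57\right) \left(-10\right) = 570$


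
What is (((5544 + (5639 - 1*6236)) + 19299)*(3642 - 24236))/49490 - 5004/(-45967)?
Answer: -1639435173282/162493345 ≈ -10089.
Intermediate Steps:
(((5544 + (5639 - 1*6236)) + 19299)*(3642 - 24236))/49490 - 5004/(-45967) = (((5544 + (5639 - 6236)) + 19299)*(-20594))*(1/49490) - 5004*(-1/45967) = (((5544 - 597) + 19299)*(-20594))*(1/49490) + 5004/45967 = ((4947 + 19299)*(-20594))*(1/49490) + 5004/45967 = (24246*(-20594))*(1/49490) + 5004/45967 = -499322124*1/49490 + 5004/45967 = -35665866/3535 + 5004/45967 = -1639435173282/162493345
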